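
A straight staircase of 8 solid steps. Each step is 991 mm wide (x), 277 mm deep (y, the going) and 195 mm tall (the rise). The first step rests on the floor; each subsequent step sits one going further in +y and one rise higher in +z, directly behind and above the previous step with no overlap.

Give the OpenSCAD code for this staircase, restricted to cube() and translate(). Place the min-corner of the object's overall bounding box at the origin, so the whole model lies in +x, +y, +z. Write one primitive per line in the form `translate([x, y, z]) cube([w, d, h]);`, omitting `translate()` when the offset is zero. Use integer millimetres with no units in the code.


cube([991, 277, 195]);
translate([0, 277, 195]) cube([991, 277, 195]);
translate([0, 554, 390]) cube([991, 277, 195]);
translate([0, 831, 585]) cube([991, 277, 195]);
translate([0, 1108, 780]) cube([991, 277, 195]);
translate([0, 1385, 975]) cube([991, 277, 195]);
translate([0, 1662, 1170]) cube([991, 277, 195]);
translate([0, 1939, 1365]) cube([991, 277, 195]);


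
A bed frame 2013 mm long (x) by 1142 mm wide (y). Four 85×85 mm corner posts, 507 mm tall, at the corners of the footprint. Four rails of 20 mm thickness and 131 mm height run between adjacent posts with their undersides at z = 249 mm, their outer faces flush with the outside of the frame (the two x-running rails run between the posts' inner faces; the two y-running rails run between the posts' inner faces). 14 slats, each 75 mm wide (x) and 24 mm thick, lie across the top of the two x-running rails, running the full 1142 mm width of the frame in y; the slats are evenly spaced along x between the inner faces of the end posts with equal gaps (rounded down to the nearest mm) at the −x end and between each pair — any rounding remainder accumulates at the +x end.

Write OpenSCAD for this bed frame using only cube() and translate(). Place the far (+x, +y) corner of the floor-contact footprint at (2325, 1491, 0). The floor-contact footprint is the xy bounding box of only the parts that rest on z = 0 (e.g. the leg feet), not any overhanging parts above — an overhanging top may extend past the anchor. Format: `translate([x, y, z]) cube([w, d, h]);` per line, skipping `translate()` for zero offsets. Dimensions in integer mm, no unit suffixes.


translate([312, 349, 0]) cube([85, 85, 507]);
translate([312, 1406, 0]) cube([85, 85, 507]);
translate([2240, 349, 0]) cube([85, 85, 507]);
translate([2240, 1406, 0]) cube([85, 85, 507]);
translate([397, 349, 249]) cube([1843, 20, 131]);
translate([397, 1471, 249]) cube([1843, 20, 131]);
translate([312, 434, 249]) cube([20, 972, 131]);
translate([2305, 434, 249]) cube([20, 972, 131]);
translate([449, 349, 380]) cube([75, 1142, 24]);
translate([576, 349, 380]) cube([75, 1142, 24]);
translate([703, 349, 380]) cube([75, 1142, 24]);
translate([830, 349, 380]) cube([75, 1142, 24]);
translate([957, 349, 380]) cube([75, 1142, 24]);
translate([1084, 349, 380]) cube([75, 1142, 24]);
translate([1211, 349, 380]) cube([75, 1142, 24]);
translate([1338, 349, 380]) cube([75, 1142, 24]);
translate([1465, 349, 380]) cube([75, 1142, 24]);
translate([1592, 349, 380]) cube([75, 1142, 24]);
translate([1719, 349, 380]) cube([75, 1142, 24]);
translate([1846, 349, 380]) cube([75, 1142, 24]);
translate([1973, 349, 380]) cube([75, 1142, 24]);
translate([2100, 349, 380]) cube([75, 1142, 24]);


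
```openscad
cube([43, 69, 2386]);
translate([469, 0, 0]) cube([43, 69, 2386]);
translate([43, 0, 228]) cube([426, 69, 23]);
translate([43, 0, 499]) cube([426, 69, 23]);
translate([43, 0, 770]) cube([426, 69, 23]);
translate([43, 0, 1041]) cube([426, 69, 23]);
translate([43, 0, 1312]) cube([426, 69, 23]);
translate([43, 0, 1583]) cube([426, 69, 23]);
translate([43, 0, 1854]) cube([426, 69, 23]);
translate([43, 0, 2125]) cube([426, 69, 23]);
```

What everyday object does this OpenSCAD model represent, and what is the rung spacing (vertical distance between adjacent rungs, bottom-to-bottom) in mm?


A ladder. The rung spacing is 271 mm.

Two tall 43×69 posts with 8 short bars between them — a ladder. Adjacent rungs sit at z = 228 and z = 499, so the spacing is 499 − 228 = 271 mm.


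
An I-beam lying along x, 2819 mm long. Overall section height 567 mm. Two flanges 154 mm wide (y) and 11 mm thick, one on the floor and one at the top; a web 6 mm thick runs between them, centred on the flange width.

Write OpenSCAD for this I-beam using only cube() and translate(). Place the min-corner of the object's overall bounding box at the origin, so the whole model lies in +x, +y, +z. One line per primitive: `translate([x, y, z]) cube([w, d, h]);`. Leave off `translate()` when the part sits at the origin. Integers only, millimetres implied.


cube([2819, 154, 11]);
translate([0, 74, 11]) cube([2819, 6, 545]);
translate([0, 0, 556]) cube([2819, 154, 11]);


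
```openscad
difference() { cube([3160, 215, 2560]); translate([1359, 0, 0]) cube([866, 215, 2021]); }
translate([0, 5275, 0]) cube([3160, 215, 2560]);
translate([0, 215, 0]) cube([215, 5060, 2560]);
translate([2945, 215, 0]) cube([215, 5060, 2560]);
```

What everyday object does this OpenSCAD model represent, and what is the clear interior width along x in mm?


A single room. The interior width is 2730 mm.

Four walls enclosing a rectangle with a door in the front wall — a room. Outside width 3160 minus two 215 mm walls gives 2730 mm.


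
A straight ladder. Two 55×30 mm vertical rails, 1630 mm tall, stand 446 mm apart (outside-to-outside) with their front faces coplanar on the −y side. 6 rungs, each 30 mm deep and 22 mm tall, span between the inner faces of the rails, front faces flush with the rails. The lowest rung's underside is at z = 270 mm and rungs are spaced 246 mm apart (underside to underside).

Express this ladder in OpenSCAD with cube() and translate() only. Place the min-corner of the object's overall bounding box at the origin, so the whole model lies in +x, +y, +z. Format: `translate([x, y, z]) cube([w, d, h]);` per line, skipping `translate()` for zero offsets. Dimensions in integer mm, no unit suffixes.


// rung span = 446 - 2*55 = 336
// rung[k] z = 270 + k*246
cube([55, 30, 1630]);
translate([391, 0, 0]) cube([55, 30, 1630]);
translate([55, 0, 270]) cube([336, 30, 22]);
translate([55, 0, 516]) cube([336, 30, 22]);
translate([55, 0, 762]) cube([336, 30, 22]);
translate([55, 0, 1008]) cube([336, 30, 22]);
translate([55, 0, 1254]) cube([336, 30, 22]);
translate([55, 0, 1500]) cube([336, 30, 22]);


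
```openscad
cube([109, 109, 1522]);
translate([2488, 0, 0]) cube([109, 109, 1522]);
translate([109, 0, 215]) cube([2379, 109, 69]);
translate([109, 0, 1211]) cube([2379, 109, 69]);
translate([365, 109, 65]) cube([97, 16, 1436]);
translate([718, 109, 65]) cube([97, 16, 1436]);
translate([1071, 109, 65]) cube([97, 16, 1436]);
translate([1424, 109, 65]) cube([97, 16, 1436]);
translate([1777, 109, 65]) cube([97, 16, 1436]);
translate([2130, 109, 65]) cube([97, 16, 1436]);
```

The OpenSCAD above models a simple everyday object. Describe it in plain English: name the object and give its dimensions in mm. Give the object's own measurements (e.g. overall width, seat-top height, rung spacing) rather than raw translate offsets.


A fence section. Two 109×109 mm posts, 1522 mm tall, stand on the floor with a clear span of 2379 mm between their inner faces. Two horizontal rails of 109×69 mm section span the gap between the posts with their undersides at z = 215 mm and z = 1211 mm, flush with the posts' −y face. 6 pickets, each 97 mm wide, 16 mm thick and 1436 mm tall, are fixed to the +y face of the rails with their bottoms at z = 65 mm, spaced across the span with a 256 mm gap after the −x post and between neighbouring pickets, with 261 mm left before the +x post.


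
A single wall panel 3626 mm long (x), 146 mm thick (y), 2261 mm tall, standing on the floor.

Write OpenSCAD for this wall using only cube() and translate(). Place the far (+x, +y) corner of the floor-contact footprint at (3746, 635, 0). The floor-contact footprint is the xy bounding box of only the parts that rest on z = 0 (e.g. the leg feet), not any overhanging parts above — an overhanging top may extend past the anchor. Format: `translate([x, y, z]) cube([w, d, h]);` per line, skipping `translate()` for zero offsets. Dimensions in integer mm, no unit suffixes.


translate([120, 489, 0]) cube([3626, 146, 2261]);


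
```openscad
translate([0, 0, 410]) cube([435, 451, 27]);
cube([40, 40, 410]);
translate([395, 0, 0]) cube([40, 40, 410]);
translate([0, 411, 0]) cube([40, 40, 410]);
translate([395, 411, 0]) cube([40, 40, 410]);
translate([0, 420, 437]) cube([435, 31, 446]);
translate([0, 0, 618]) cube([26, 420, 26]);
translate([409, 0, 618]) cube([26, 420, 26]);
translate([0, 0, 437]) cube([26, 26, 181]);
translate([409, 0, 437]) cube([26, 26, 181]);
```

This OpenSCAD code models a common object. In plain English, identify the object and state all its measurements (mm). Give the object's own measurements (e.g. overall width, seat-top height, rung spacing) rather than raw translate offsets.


A chair. The seat is a 435×451×27 mm slab with its top at z = 437 mm, on four 40×40 mm corner legs (flush with the seat edges, standing on z = 0). A flat backrest 31 mm thick, 446 mm tall, spans the full seat width and rises from the seat top along its +y edge, rear face flush with the rear of the seat. Two armrests of 26×26 mm section run along each side from the seat's front edge to the front of the backrest, top faces 207 mm above the seat top and outer faces flush with the seat's x-edges; a 26×26 mm post under the front of each armrest stands on the seat at the front corner.


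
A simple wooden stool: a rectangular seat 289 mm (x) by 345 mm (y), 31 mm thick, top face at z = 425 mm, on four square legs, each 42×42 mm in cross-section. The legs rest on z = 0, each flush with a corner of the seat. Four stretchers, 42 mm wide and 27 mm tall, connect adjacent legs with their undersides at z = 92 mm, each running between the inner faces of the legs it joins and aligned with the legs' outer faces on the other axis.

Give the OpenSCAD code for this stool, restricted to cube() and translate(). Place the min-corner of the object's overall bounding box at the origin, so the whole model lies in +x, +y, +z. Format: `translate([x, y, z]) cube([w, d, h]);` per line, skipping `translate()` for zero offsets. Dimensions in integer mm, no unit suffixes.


translate([0, 0, 394]) cube([289, 345, 31]);
cube([42, 42, 394]);
translate([247, 0, 0]) cube([42, 42, 394]);
translate([0, 303, 0]) cube([42, 42, 394]);
translate([247, 303, 0]) cube([42, 42, 394]);
translate([42, 0, 92]) cube([205, 42, 27]);
translate([42, 303, 92]) cube([205, 42, 27]);
translate([0, 42, 92]) cube([42, 261, 27]);
translate([247, 42, 92]) cube([42, 261, 27]);


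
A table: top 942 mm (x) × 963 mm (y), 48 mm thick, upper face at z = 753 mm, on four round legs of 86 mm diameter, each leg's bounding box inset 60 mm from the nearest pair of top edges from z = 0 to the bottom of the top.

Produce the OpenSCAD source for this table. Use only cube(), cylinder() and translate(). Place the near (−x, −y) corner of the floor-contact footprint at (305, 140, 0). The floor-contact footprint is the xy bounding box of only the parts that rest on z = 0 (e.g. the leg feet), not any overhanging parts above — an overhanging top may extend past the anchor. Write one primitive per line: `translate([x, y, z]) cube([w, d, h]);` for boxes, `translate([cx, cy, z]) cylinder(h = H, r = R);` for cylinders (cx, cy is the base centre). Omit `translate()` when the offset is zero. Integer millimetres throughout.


// leg_h = 753 - 48 = 705
translate([245, 80, 705]) cube([942, 963, 48]);
translate([348, 183, 0]) cylinder(h = 705, r = 43);
translate([1084, 183, 0]) cylinder(h = 705, r = 43);
translate([348, 940, 0]) cylinder(h = 705, r = 43);
translate([1084, 940, 0]) cylinder(h = 705, r = 43);


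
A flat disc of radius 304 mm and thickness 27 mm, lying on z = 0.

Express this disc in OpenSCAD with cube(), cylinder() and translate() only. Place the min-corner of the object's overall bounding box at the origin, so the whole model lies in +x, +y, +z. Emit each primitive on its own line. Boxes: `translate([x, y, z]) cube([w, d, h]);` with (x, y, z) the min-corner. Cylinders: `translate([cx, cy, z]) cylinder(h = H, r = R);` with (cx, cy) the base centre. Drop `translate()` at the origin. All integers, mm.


translate([304, 304, 0]) cylinder(h = 27, r = 304);


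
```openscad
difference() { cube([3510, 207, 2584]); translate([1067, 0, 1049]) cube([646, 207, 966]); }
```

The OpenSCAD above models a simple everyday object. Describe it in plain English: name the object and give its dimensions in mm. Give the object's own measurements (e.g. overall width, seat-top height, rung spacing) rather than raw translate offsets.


A wall 3510 mm long (x), 207 mm thick (y), 2584 mm tall, with a rectangular window opening cut through it. The opening is 646 mm wide and 966 mm tall; its sill is at z = 1049 mm and its near (−x) edge is 1067 mm from the wall's −x end. The opening passes through the full wall thickness.


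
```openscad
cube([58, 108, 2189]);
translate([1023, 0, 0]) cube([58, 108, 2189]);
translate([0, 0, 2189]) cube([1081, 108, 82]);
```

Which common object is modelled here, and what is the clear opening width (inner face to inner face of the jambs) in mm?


A door frame. The clear opening width is 965 mm.

Two 2189 mm tall posts with a header on top — a door frame. The left jamb is 58 mm wide at x = 0; the right jamb starts at x = 1023. The clear opening is 1023 − 58 = 965 mm.


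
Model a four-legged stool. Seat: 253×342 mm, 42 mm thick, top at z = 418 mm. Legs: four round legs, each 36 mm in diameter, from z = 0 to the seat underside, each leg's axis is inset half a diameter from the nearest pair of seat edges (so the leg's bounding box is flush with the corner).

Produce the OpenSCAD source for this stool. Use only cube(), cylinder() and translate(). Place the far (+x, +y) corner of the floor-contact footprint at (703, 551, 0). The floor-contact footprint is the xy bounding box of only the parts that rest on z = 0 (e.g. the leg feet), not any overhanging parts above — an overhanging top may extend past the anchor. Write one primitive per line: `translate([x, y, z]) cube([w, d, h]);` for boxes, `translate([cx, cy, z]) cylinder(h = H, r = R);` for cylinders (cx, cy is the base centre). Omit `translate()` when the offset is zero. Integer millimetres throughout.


// leg_h = 418 - 42 = 376
translate([450, 209, 376]) cube([253, 342, 42]);
translate([468, 227, 0]) cylinder(h = 376, r = 18);
translate([685, 227, 0]) cylinder(h = 376, r = 18);
translate([468, 533, 0]) cylinder(h = 376, r = 18);
translate([685, 533, 0]) cylinder(h = 376, r = 18);


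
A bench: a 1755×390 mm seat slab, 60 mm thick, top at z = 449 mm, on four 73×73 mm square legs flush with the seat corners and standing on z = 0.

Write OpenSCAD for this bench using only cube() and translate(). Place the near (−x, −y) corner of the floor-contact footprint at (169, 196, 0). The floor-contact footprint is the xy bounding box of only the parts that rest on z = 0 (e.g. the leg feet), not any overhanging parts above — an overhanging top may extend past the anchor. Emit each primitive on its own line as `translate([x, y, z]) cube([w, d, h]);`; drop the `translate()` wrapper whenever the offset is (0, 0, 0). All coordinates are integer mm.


translate([169, 196, 389]) cube([1755, 390, 60]);
translate([169, 196, 0]) cube([73, 73, 389]);
translate([169, 513, 0]) cube([73, 73, 389]);
translate([1851, 196, 0]) cube([73, 73, 389]);
translate([1851, 513, 0]) cube([73, 73, 389]);


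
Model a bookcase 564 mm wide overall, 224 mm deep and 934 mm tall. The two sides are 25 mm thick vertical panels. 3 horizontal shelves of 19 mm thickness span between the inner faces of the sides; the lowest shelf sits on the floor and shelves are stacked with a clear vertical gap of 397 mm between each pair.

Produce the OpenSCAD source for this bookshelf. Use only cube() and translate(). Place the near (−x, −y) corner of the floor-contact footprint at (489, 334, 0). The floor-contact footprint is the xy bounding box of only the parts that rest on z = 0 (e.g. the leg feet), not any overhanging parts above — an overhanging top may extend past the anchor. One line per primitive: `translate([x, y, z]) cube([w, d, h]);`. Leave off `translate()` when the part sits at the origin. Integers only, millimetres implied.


translate([489, 334, 0]) cube([25, 224, 934]);
translate([1028, 334, 0]) cube([25, 224, 934]);
translate([514, 334, 0]) cube([514, 224, 19]);
translate([514, 334, 416]) cube([514, 224, 19]);
translate([514, 334, 832]) cube([514, 224, 19]);


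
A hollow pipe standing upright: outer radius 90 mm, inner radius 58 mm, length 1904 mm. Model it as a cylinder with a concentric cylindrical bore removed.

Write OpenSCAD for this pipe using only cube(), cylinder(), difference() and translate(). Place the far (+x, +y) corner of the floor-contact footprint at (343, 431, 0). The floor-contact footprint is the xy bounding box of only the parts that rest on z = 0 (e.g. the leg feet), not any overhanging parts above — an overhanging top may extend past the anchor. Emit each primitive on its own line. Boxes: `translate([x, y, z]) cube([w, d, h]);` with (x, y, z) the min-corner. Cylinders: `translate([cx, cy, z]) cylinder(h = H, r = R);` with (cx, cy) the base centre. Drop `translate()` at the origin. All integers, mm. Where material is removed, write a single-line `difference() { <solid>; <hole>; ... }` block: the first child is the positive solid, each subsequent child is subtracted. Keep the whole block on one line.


difference() { translate([253, 341, 0]) cylinder(h = 1904, r = 90); translate([253, 341, 0]) cylinder(h = 1904, r = 58); }


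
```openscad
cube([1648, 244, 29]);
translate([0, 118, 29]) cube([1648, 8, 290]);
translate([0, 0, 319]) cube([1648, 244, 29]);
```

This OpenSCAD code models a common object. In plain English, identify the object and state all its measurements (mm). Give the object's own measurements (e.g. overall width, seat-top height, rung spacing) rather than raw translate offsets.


An I-beam lying along x, 1648 mm long. Overall section height 348 mm. Two flanges 244 mm wide (y) and 29 mm thick, one on the floor and one at the top; a web 8 mm thick runs between them, centred on the flange width.


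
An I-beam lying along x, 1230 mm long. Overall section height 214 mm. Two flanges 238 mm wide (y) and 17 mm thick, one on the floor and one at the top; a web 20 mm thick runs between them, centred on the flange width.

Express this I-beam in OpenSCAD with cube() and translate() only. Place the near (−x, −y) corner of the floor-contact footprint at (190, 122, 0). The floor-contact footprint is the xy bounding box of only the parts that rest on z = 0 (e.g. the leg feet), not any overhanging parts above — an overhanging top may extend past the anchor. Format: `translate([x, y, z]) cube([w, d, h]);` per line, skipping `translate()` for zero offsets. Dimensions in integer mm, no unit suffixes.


translate([190, 122, 0]) cube([1230, 238, 17]);
translate([190, 231, 17]) cube([1230, 20, 180]);
translate([190, 122, 197]) cube([1230, 238, 17]);


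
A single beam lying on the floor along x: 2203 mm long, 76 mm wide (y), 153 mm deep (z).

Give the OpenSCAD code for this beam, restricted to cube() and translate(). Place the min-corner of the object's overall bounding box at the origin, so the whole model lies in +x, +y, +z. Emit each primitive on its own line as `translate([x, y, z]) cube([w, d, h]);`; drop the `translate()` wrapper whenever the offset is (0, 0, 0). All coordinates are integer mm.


cube([2203, 76, 153]);


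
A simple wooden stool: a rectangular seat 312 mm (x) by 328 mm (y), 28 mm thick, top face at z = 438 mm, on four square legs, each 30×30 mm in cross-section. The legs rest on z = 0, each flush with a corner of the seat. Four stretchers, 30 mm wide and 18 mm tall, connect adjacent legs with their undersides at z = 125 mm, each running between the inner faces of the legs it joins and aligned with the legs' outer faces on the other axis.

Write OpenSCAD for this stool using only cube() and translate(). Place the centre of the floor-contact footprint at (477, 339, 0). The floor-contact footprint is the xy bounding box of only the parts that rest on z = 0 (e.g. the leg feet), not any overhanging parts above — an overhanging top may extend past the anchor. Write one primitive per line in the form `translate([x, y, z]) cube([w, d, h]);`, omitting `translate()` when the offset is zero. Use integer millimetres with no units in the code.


translate([321, 175, 410]) cube([312, 328, 28]);
translate([321, 175, 0]) cube([30, 30, 410]);
translate([603, 175, 0]) cube([30, 30, 410]);
translate([321, 473, 0]) cube([30, 30, 410]);
translate([603, 473, 0]) cube([30, 30, 410]);
translate([351, 175, 125]) cube([252, 30, 18]);
translate([351, 473, 125]) cube([252, 30, 18]);
translate([321, 205, 125]) cube([30, 268, 18]);
translate([603, 205, 125]) cube([30, 268, 18]);


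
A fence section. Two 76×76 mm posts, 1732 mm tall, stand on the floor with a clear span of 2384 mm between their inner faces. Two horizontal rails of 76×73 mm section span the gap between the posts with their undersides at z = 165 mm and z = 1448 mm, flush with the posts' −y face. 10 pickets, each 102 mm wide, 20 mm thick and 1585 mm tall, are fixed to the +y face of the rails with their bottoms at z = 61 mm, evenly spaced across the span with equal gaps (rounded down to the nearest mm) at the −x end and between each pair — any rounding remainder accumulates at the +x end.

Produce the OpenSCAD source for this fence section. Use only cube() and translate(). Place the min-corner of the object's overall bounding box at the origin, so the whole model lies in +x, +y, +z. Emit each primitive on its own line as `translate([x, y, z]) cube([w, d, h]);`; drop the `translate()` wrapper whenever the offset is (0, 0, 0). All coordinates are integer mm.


cube([76, 76, 1732]);
translate([2460, 0, 0]) cube([76, 76, 1732]);
translate([76, 0, 165]) cube([2384, 76, 73]);
translate([76, 0, 1448]) cube([2384, 76, 73]);
translate([200, 76, 61]) cube([102, 20, 1585]);
translate([426, 76, 61]) cube([102, 20, 1585]);
translate([652, 76, 61]) cube([102, 20, 1585]);
translate([878, 76, 61]) cube([102, 20, 1585]);
translate([1104, 76, 61]) cube([102, 20, 1585]);
translate([1330, 76, 61]) cube([102, 20, 1585]);
translate([1556, 76, 61]) cube([102, 20, 1585]);
translate([1782, 76, 61]) cube([102, 20, 1585]);
translate([2008, 76, 61]) cube([102, 20, 1585]);
translate([2234, 76, 61]) cube([102, 20, 1585]);


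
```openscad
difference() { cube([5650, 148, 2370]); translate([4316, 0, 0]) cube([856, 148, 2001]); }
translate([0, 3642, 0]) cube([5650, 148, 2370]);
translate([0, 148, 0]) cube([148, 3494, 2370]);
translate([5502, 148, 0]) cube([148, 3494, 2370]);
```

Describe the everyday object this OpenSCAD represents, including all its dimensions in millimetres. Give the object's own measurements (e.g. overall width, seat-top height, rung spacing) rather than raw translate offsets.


A single room: four walls, each 2370 mm tall and 148 mm thick, enclosing an outside footprint 5650×3790 mm (x × y), no floor or roof. The front and back walls (−y and +y sides) run the full x-width; the side walls fit between their inner faces. A door opening 856 mm wide and 2001 mm tall is cut through the front wall from the floor up, its −x edge 4316 mm from the wall's −x end.


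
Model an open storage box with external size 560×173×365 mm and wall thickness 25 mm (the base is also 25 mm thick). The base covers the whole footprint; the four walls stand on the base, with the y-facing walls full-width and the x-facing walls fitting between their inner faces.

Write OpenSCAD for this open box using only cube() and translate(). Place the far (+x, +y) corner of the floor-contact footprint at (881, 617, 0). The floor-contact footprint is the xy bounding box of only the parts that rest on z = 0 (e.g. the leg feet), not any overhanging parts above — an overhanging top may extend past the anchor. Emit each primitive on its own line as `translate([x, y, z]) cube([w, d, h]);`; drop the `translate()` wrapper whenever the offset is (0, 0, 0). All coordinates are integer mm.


translate([321, 444, 0]) cube([560, 173, 25]);
translate([321, 444, 25]) cube([560, 25, 340]);
translate([321, 592, 25]) cube([560, 25, 340]);
translate([321, 469, 25]) cube([25, 123, 340]);
translate([856, 469, 25]) cube([25, 123, 340]);


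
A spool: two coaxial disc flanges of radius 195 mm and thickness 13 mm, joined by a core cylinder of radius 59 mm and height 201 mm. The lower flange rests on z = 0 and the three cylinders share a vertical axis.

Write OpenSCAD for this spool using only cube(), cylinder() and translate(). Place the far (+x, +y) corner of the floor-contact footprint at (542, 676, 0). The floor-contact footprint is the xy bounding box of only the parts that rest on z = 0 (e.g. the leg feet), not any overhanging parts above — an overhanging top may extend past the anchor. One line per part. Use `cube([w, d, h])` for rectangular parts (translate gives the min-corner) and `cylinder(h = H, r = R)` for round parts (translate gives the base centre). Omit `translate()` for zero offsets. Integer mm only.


translate([347, 481, 0]) cylinder(h = 13, r = 195);
translate([347, 481, 13]) cylinder(h = 201, r = 59);
translate([347, 481, 214]) cylinder(h = 13, r = 195);


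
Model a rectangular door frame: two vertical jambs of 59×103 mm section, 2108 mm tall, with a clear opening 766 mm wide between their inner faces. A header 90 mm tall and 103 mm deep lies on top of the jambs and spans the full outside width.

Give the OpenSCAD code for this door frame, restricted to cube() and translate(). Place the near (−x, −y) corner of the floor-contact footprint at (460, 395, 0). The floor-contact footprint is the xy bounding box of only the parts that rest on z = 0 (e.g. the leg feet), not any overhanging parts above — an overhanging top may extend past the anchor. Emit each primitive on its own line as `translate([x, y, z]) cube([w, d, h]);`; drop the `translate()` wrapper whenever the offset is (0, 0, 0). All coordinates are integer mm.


translate([460, 395, 0]) cube([59, 103, 2108]);
translate([1285, 395, 0]) cube([59, 103, 2108]);
translate([460, 395, 2108]) cube([884, 103, 90]);


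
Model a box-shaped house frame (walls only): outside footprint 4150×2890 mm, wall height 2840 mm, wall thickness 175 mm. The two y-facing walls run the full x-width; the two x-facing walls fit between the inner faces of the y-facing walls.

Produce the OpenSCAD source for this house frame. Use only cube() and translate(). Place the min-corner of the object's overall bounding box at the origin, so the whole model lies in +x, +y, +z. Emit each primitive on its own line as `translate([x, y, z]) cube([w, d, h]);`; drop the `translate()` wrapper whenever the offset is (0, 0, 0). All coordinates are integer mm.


cube([4150, 175, 2840]);
translate([0, 2715, 0]) cube([4150, 175, 2840]);
translate([0, 175, 0]) cube([175, 2540, 2840]);
translate([3975, 175, 0]) cube([175, 2540, 2840]);


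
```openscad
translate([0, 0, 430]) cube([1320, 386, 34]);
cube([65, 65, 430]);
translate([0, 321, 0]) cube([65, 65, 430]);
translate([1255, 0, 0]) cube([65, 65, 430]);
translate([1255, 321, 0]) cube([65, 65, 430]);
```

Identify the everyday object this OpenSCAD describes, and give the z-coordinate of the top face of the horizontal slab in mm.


A bench. The seat-top height is 464 mm.

A long slab on four corner posts — a bench. The slab sits at z = 430 with thickness 34, so the top is 430 + 34 = 464 mm.


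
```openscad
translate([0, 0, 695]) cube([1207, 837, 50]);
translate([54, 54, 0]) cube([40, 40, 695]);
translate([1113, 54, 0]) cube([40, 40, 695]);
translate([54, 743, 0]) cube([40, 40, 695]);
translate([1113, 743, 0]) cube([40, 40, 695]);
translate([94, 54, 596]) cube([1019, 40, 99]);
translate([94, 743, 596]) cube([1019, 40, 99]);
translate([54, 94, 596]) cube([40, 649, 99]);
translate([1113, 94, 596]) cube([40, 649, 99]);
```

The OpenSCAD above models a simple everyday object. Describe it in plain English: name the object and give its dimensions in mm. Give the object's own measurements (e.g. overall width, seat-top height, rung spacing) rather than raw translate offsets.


A rectangular dining table. The top is 1207×837×50 mm with its upper surface at z = 745 mm. It stands on four 40×40 mm square legs, each inset 54 mm from the nearest pair of top edges, running from the floor to the underside of the top. Four apron rails, 40 mm thick and 99 mm tall, run between adjacent legs with their top edges flush with the underside of the top and their outer faces flush with the legs' outer faces.


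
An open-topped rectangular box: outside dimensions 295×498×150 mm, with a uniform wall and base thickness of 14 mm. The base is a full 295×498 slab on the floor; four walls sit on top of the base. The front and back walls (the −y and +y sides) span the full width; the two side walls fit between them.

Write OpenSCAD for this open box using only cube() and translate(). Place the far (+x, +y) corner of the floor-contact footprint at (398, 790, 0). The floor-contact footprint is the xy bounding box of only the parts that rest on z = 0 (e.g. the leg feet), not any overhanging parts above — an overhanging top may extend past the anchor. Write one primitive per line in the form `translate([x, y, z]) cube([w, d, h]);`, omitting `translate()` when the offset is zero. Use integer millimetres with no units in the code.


translate([103, 292, 0]) cube([295, 498, 14]);
translate([103, 292, 14]) cube([295, 14, 136]);
translate([103, 776, 14]) cube([295, 14, 136]);
translate([103, 306, 14]) cube([14, 470, 136]);
translate([384, 306, 14]) cube([14, 470, 136]);


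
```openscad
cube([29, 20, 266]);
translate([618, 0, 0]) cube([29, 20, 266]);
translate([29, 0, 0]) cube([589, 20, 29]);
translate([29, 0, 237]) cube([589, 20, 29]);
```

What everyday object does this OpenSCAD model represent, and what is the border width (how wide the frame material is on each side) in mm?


A picture frame. The border width is 29 mm.

Four thin pieces enclosing a rectangular opening — a picture frame. The two full-height stiles are 266 mm tall; the top rail sits at z = 237 and is 29 mm tall, so the border above the opening is 266 − 237 = 29 mm, matching the stile x-width.


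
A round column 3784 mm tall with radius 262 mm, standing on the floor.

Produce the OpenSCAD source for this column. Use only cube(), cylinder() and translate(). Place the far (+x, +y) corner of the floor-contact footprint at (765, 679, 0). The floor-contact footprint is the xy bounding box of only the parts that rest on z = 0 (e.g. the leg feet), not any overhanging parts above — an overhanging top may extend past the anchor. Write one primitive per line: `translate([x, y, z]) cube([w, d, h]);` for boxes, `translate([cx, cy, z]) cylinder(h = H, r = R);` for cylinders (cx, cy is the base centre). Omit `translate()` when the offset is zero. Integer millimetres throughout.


translate([503, 417, 0]) cylinder(h = 3784, r = 262);


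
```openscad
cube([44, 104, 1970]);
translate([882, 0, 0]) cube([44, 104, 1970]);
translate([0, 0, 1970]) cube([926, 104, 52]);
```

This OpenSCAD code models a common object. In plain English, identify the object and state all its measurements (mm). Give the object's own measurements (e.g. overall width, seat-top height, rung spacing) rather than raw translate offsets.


A door frame. The clear opening is 838 mm wide and 1970 mm high. Two 44 mm wide jambs, 104 mm deep, stand either side of the opening from the floor to the top of the opening. A 52 mm thick head sits across the top of both jambs, spanning the full outside width of the frame.


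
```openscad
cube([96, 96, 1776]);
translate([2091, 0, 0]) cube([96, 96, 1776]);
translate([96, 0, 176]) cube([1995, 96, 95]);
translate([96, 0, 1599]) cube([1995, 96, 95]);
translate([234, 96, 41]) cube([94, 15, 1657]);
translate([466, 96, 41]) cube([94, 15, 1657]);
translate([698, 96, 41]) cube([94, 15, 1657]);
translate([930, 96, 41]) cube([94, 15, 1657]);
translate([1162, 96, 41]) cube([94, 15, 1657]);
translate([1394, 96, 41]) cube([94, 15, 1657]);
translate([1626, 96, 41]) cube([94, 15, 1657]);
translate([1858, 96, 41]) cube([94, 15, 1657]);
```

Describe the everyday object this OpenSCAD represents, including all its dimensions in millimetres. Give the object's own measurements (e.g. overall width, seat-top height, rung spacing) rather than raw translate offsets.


A fence section. Two 96×96 mm posts, 1776 mm tall, stand on the floor with a clear span of 1995 mm between their inner faces. Two horizontal rails of 96×95 mm section span the gap between the posts with their undersides at z = 176 mm and z = 1599 mm, flush with the posts' −y face. 8 pickets, each 94 mm wide, 15 mm thick and 1657 mm tall, are fixed to the +y face of the rails with their bottoms at z = 41 mm, spaced across the span with a 138 mm gap after the −x post and between neighbouring pickets, with 139 mm left before the +x post.


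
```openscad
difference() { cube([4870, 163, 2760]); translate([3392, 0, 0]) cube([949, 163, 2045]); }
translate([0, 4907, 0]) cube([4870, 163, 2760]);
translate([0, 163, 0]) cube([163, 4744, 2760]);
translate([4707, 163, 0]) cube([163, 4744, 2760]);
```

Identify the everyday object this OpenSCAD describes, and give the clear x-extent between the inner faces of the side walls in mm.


A single room. The interior width is 4544 mm.

Four walls enclosing a rectangle with a door in the front wall — a room. Outside width 4870 minus two 163 mm walls gives 4544 mm.


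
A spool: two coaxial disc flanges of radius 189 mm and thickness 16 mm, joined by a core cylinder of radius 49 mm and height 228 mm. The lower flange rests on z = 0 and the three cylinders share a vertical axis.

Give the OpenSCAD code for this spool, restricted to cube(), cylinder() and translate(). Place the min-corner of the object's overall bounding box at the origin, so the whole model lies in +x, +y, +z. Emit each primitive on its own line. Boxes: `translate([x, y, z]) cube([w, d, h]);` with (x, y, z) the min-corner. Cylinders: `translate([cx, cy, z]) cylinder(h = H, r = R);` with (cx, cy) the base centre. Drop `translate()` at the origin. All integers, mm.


translate([189, 189, 0]) cylinder(h = 16, r = 189);
translate([189, 189, 16]) cylinder(h = 228, r = 49);
translate([189, 189, 244]) cylinder(h = 16, r = 189);


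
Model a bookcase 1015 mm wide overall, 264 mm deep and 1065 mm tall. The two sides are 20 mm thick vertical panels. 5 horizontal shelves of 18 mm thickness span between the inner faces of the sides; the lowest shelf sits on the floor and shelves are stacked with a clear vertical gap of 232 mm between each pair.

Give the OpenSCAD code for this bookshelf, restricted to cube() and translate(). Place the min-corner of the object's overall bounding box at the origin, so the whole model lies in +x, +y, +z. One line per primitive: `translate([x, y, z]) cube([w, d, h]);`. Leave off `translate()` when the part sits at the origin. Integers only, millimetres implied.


cube([20, 264, 1065]);
translate([995, 0, 0]) cube([20, 264, 1065]);
translate([20, 0, 0]) cube([975, 264, 18]);
translate([20, 0, 250]) cube([975, 264, 18]);
translate([20, 0, 500]) cube([975, 264, 18]);
translate([20, 0, 750]) cube([975, 264, 18]);
translate([20, 0, 1000]) cube([975, 264, 18]);


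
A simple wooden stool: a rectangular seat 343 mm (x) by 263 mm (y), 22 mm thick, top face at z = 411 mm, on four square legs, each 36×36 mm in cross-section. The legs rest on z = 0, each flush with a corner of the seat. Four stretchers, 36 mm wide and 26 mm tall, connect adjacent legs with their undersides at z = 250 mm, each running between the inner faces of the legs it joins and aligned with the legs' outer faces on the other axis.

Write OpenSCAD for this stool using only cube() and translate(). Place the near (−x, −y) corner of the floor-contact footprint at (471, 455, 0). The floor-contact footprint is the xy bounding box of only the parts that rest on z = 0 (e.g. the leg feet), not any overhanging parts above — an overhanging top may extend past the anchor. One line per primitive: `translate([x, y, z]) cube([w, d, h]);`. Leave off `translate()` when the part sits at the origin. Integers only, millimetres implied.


translate([471, 455, 389]) cube([343, 263, 22]);
translate([471, 455, 0]) cube([36, 36, 389]);
translate([778, 455, 0]) cube([36, 36, 389]);
translate([471, 682, 0]) cube([36, 36, 389]);
translate([778, 682, 0]) cube([36, 36, 389]);
translate([507, 455, 250]) cube([271, 36, 26]);
translate([507, 682, 250]) cube([271, 36, 26]);
translate([471, 491, 250]) cube([36, 191, 26]);
translate([778, 491, 250]) cube([36, 191, 26]);


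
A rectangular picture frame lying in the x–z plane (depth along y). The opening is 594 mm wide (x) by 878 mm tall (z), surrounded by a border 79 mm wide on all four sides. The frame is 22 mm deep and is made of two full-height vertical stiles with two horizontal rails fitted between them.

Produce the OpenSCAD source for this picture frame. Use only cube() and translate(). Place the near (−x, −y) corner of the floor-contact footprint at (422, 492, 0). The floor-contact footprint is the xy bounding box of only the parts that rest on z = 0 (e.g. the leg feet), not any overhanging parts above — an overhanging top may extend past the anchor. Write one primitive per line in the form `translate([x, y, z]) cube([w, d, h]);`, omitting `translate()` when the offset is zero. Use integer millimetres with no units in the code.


translate([422, 492, 0]) cube([79, 22, 1036]);
translate([1095, 492, 0]) cube([79, 22, 1036]);
translate([501, 492, 0]) cube([594, 22, 79]);
translate([501, 492, 957]) cube([594, 22, 79]);


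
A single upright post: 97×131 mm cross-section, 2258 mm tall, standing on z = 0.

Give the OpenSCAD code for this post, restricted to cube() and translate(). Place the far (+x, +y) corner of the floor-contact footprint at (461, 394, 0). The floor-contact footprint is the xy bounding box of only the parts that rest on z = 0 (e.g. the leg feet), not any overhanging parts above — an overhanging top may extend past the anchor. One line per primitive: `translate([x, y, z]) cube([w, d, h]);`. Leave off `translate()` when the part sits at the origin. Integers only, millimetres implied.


translate([364, 263, 0]) cube([97, 131, 2258]);


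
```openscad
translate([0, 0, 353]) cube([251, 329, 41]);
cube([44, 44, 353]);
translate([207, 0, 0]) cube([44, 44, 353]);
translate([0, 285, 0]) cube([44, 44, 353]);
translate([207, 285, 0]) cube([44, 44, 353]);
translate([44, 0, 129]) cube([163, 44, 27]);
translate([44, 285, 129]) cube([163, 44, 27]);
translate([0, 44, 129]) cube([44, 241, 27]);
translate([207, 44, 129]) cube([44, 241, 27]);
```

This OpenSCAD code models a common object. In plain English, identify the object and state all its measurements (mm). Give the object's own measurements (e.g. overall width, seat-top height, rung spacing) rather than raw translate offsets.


A four-legged stool. The seat is a 251×329×41 mm slab whose top surface is at z = 394 mm; four square legs, each 44×44 mm in cross-section, run from the floor (z = 0) to the underside of the seat, each flush with a corner of the seat. Four stretchers, 44 mm wide and 27 mm tall, connect adjacent legs with their undersides at z = 129 mm, each running between the inner faces of the legs it joins and aligned with the legs' outer faces on the other axis.


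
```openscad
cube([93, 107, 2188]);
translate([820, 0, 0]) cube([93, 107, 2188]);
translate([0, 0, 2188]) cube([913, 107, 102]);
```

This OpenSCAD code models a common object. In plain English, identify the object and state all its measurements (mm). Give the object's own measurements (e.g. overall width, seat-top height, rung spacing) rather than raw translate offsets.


A door frame. The clear opening is 727 mm wide and 2188 mm high. Two 93 mm wide jambs, 107 mm deep, stand either side of the opening from the floor to the top of the opening. A 102 mm thick head sits across the top of both jambs, spanning the full outside width of the frame.
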